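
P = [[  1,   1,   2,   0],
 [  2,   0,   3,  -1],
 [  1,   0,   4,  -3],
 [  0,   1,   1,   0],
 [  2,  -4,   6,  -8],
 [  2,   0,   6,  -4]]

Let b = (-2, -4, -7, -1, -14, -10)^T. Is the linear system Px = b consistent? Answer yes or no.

Row reduce the augmented matrix [P | b].
R2 ← R2 − (2)·R1: [0, -2, -1, -1, 0]
R3 ← R3 − R1: [0, -1, 2, -3, -5]
R5 ← R5 − (2)·R1: [0, -6, 2, -8, -10]
R6 ← R6 − (2)·R1: [0, -2, 2, -4, -6]
R3 ← R3 − (1/2)·R2: [0, 0, 5/2, -5/2, -5]
R4 ← R4 + (1/2)·R2: [0, 0, 1/2, -1/2, -1]
R5 ← R5 − (3)·R2: [0, 0, 5, -5, -10]
R6 ← R6 − R2: [0, 0, 3, -3, -6]
R4 ← R4 − (1/5)·R3: [0, 0, 0, 0, 0]
R5 ← R5 − (2)·R3: [0, 0, 0, 0, 0]
R6 ← R6 − (6/5)·R3: [0, 0, 0, 0, 0]
The echelon form has 3 nonzero rows, and every pivot lies in the first 4 columns, so rank(P) = rank([P|b]) = 3.
The system is consistent.

yes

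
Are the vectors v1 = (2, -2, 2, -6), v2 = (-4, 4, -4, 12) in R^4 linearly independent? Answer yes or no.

no

Form the matrix with these vectors as rows and row reduce.
R2 ← R2 + (2)·R1: [0, 0, 0, 0]
1 nonzero row, so the 2 vectors span a space of dimension 1.
Since 1 < 2, the vectors are linearly dependent.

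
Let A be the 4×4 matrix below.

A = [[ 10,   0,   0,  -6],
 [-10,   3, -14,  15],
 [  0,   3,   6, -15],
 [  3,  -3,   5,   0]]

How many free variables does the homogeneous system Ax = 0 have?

1

Row reduce to echelon form.
R2 ← R2 + R1: [0, 3, -14, 9]
R4 ← R4 − (3/10)·R1: [0, -3, 5, 9/5]
R3 ← R3 − R2: [0, 0, 20, -24]
R4 ← R4 + R2: [0, 0, -9, 54/5]
R4 ← R4 + (9/20)·R3: [0, 0, 0, 0]
3 nonzero rows, so rank(A) = 3.
A has 4 columns; by rank–nullity, nullity = 4 − 3 = 1.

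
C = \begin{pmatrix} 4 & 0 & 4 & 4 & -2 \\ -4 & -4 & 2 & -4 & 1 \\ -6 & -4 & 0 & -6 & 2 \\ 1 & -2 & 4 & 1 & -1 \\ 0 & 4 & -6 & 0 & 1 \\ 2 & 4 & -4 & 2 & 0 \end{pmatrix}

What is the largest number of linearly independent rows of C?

2

Row reduce to echelon form.
R2 ← R2 + R1: [0, -4, 6, 0, -1]
R3 ← R3 + (3/2)·R1: [0, -4, 6, 0, -1]
R4 ← R4 − (1/4)·R1: [0, -2, 3, 0, -1/2]
R6 ← R6 − (1/2)·R1: [0, 4, -6, 0, 1]
R3 ← R3 − R2: [0, 0, 0, 0, 0]
R4 ← R4 − (1/2)·R2: [0, 0, 0, 0, 0]
R5 ← R5 + R2: [0, 0, 0, 0, 0]
R6 ← R6 + R2: [0, 0, 0, 0, 0]
Echelon form has 2 nonzero rows, so rank(C) = 2.
The rank gives the maximum number of linearly independent rows: 2.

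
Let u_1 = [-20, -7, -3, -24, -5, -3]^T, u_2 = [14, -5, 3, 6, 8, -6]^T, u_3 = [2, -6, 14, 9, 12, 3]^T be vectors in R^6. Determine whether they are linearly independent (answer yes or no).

Form the matrix with these vectors as rows and row reduce.
R2 ← R2 + (7/10)·R1: [0, -99/10, 9/10, -54/5, 9/2, -81/10]
R3 ← R3 + (1/10)·R1: [0, -67/10, 137/10, 33/5, 23/2, 27/10]
R3 ← R3 − (67/99)·R2: [0, 0, 144/11, 153/11, 93/11, 90/11]
3 nonzero rows, so the 3 vectors span a space of dimension 3.
Since 3 = 3, the vectors are linearly independent.

yes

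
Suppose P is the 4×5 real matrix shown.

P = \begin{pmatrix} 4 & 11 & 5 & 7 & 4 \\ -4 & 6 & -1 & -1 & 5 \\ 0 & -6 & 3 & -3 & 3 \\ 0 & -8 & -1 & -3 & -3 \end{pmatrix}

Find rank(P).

3

Row reduce to echelon form.
R2 ← R2 + R1: [0, 17, 4, 6, 9]
R3 ← R3 + (6/17)·R2: [0, 0, 75/17, -15/17, 105/17]
R4 ← R4 + (8/17)·R2: [0, 0, 15/17, -3/17, 21/17]
R4 ← R4 − (1/5)·R3: [0, 0, 0, 0, 0]
Echelon form has 3 nonzero rows, so rank(P) = 3.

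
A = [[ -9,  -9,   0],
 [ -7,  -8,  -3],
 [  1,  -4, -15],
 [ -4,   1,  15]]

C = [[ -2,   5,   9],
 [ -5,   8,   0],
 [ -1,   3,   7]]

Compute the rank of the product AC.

2

First compute AC:
[[ 63, -117, -81],
 [ 57, -108, -84],
 [ 33, -72, -96],
 [-12,  33,  69]]
Now row reduce the product.
R2 ← R2 − (19/21)·R1: [0, -15/7, -75/7]
R3 ← R3 − (11/21)·R1: [0, -75/7, -375/7]
R4 ← R4 + (4/21)·R1: [0, 75/7, 375/7]
R3 ← R3 − (5)·R2: [0, 0, 0]
R4 ← R4 + (5)·R2: [0, 0, 0]
2 nonzero rows, so rank(AC) = 2.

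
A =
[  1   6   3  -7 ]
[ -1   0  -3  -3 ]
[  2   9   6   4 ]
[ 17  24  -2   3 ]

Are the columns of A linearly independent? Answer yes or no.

yes

Row reduce A to echelon form.
R2 ← R2 + R1: [0, 6, 0, -10]
R3 ← R3 − (2)·R1: [0, -3, 0, 18]
R4 ← R4 − (17)·R1: [0, -78, -53, 122]
R3 ← R3 + (1/2)·R2: [0, 0, 0, 13]
R4 ← R4 + (13)·R2: [0, 0, -53, -8]
Swap R3 ↔ R4
4 pivots among 4 columns.
Every column is a pivot column, so the columns are linearly independent.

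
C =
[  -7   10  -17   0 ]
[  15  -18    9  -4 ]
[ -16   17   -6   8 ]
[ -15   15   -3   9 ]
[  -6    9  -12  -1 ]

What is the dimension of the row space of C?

Row reduce to echelon form.
R2 ← R2 + (15/7)·R1: [0, 24/7, -192/7, -4]
R3 ← R3 − (16/7)·R1: [0, -41/7, 230/7, 8]
R4 ← R4 − (15/7)·R1: [0, -45/7, 234/7, 9]
R5 ← R5 − (6/7)·R1: [0, 3/7, 18/7, -1]
R3 ← R3 + (41/24)·R2: [0, 0, -14, 7/6]
R4 ← R4 + (15/8)·R2: [0, 0, -18, 3/2]
R5 ← R5 − (1/8)·R2: [0, 0, 6, -1/2]
R4 ← R4 − (9/7)·R3: [0, 0, 0, 0]
R5 ← R5 + (3/7)·R3: [0, 0, 0, 0]
Echelon form has 3 nonzero rows, so rank(C) = 3.
The row space has dimension equal to the rank: 3.

3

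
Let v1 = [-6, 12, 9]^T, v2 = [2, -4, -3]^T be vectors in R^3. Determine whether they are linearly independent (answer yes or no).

no

Form the matrix with these vectors as rows and row reduce.
R2 ← R2 + (1/3)·R1: [0, 0, 0]
1 nonzero row, so the 2 vectors span a space of dimension 1.
Since 1 < 2, the vectors are linearly dependent.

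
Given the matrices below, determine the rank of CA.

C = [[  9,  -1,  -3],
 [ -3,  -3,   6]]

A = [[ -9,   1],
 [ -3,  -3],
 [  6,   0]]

First compute CA:
[[-96,  12],
 [ 72,   6]]
Now row reduce the product.
R2 ← R2 + (3/4)·R1: [0, 15]
2 nonzero rows, so rank(CA) = 2.

2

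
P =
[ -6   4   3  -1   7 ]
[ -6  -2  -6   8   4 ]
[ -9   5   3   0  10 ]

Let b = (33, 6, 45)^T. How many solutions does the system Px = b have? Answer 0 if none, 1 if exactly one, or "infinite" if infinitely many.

infinite

Row reduce the augmented matrix [P | b].
R2 ← R2 − R1: [0, -6, -9, 9, -3, -27]
R3 ← R3 − (3/2)·R1: [0, -1, -3/2, 3/2, -1/2, -9/2]
R3 ← R3 − (1/6)·R2: [0, 0, 0, 0, 0, 0]
The echelon form has 2 nonzero rows, and every pivot lies in the first 5 columns, so rank(P) = rank([P|b]) = 2.
The system is consistent.
rank = 2 < 5 unknowns, so there are infinitely many solutions.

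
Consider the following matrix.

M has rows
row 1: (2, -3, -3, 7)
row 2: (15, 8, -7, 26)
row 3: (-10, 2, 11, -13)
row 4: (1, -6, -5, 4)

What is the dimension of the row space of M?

Row reduce to echelon form.
R2 ← R2 − (15/2)·R1: [0, 61/2, 31/2, -53/2]
R3 ← R3 + (5)·R1: [0, -13, -4, 22]
R4 ← R4 − (1/2)·R1: [0, -9/2, -7/2, 1/2]
R3 ← R3 + (26/61)·R2: [0, 0, 159/61, 653/61]
R4 ← R4 + (9/61)·R2: [0, 0, -74/61, -208/61]
R4 ← R4 + (74/159)·R3: [0, 0, 0, 250/159]
Echelon form has 4 nonzero rows, so rank(M) = 4.
The row space has dimension equal to the rank: 4.

4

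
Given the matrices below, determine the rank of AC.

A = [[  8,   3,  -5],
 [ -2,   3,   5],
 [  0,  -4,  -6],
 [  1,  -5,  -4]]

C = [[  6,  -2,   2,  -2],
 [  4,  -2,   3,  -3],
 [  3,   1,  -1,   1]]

First compute AC:
[[ 45, -27,  30, -30],
 [ 15,   3,   0,   0],
 [-34,   2,  -6,   6],
 [-26,   4,  -9,   9]]
Now row reduce the product.
R2 ← R2 − (1/3)·R1: [0, 12, -10, 10]
R3 ← R3 + (34/45)·R1: [0, -92/5, 50/3, -50/3]
R4 ← R4 + (26/45)·R1: [0, -58/5, 25/3, -25/3]
R3 ← R3 + (23/15)·R2: [0, 0, 4/3, -4/3]
R4 ← R4 + (29/30)·R2: [0, 0, -4/3, 4/3]
R4 ← R4 + R3: [0, 0, 0, 0]
3 nonzero rows, so rank(AC) = 3.

3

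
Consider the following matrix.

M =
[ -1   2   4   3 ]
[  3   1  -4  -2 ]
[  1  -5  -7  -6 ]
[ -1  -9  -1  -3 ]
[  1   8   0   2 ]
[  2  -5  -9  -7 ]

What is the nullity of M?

0

Row reduce to echelon form.
R2 ← R2 + (3)·R1: [0, 7, 8, 7]
R3 ← R3 + R1: [0, -3, -3, -3]
R4 ← R4 − R1: [0, -11, -5, -6]
R5 ← R5 + R1: [0, 10, 4, 5]
R6 ← R6 + (2)·R1: [0, -1, -1, -1]
R3 ← R3 + (3/7)·R2: [0, 0, 3/7, 0]
R4 ← R4 + (11/7)·R2: [0, 0, 53/7, 5]
R5 ← R5 − (10/7)·R2: [0, 0, -52/7, -5]
R6 ← R6 + (1/7)·R2: [0, 0, 1/7, 0]
R4 ← R4 − (53/3)·R3: [0, 0, 0, 5]
R5 ← R5 + (52/3)·R3: [0, 0, 0, -5]
R6 ← R6 − (1/3)·R3: [0, 0, 0, 0]
R5 ← R5 + R4: [0, 0, 0, 0]
4 nonzero rows, so rank(M) = 4.
M has 4 columns; by rank–nullity, nullity = 4 − 4 = 0.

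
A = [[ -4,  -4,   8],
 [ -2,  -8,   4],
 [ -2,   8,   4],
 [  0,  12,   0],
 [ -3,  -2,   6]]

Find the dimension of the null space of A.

Row reduce to echelon form.
R2 ← R2 − (1/2)·R1: [0, -6, 0]
R3 ← R3 − (1/2)·R1: [0, 10, 0]
R5 ← R5 − (3/4)·R1: [0, 1, 0]
R3 ← R3 + (5/3)·R2: [0, 0, 0]
R4 ← R4 + (2)·R2: [0, 0, 0]
R5 ← R5 + (1/6)·R2: [0, 0, 0]
2 nonzero rows, so rank(A) = 2.
A has 3 columns; by rank–nullity, nullity = 3 − 2 = 1.

1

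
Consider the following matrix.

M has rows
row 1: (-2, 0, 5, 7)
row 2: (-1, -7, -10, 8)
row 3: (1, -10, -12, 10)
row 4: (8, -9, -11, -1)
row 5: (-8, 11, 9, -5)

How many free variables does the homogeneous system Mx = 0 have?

1

Row reduce to echelon form.
R2 ← R2 − (1/2)·R1: [0, -7, -25/2, 9/2]
R3 ← R3 + (1/2)·R1: [0, -10, -19/2, 27/2]
R4 ← R4 + (4)·R1: [0, -9, 9, 27]
R5 ← R5 − (4)·R1: [0, 11, -11, -33]
R3 ← R3 − (10/7)·R2: [0, 0, 117/14, 99/14]
R4 ← R4 − (9/7)·R2: [0, 0, 351/14, 297/14]
R5 ← R5 + (11/7)·R2: [0, 0, -429/14, -363/14]
R4 ← R4 − (3)·R3: [0, 0, 0, 0]
R5 ← R5 + (11/3)·R3: [0, 0, 0, 0]
3 nonzero rows, so rank(M) = 3.
M has 4 columns; by rank–nullity, nullity = 4 − 3 = 1.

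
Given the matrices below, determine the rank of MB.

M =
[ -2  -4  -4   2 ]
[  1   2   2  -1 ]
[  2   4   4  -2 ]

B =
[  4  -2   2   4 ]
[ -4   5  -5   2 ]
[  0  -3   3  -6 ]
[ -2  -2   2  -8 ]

First compute MB:
[[  4,  -8,   8,  -8],
 [ -2,   4,  -4,   4],
 [ -4,   8,  -8,   8]]
Now row reduce the product.
R2 ← R2 + (1/2)·R1: [0, 0, 0, 0]
R3 ← R3 + R1: [0, 0, 0, 0]
1 nonzero row, so rank(MB) = 1.

1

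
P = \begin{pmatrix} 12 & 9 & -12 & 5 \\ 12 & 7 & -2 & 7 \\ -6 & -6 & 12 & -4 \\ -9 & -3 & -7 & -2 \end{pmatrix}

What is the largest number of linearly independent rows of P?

Row reduce to echelon form.
R2 ← R2 − R1: [0, -2, 10, 2]
R3 ← R3 + (1/2)·R1: [0, -3/2, 6, -3/2]
R4 ← R4 + (3/4)·R1: [0, 15/4, -16, 7/4]
R3 ← R3 − (3/4)·R2: [0, 0, -3/2, -3]
R4 ← R4 + (15/8)·R2: [0, 0, 11/4, 11/2]
R4 ← R4 + (11/6)·R3: [0, 0, 0, 0]
Echelon form has 3 nonzero rows, so rank(P) = 3.
The rank gives the maximum number of linearly independent rows: 3.

3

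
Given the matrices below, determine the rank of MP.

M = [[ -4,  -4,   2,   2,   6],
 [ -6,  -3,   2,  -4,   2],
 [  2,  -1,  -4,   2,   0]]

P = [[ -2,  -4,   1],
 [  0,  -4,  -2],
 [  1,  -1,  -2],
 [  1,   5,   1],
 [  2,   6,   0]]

First compute MP:
[[ 24,  76,   2],
 [ 14,  26,  -8],
 [ -6,  10,  14]]
Now row reduce the product.
R2 ← R2 − (7/12)·R1: [0, -55/3, -55/6]
R3 ← R3 + (1/4)·R1: [0, 29, 29/2]
R3 ← R3 + (87/55)·R2: [0, 0, 0]
2 nonzero rows, so rank(MP) = 2.

2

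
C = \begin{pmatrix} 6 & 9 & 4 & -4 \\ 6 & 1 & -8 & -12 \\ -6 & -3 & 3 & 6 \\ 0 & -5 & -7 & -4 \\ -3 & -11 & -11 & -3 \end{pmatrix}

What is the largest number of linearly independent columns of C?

3

Row reduce to echelon form.
R2 ← R2 − R1: [0, -8, -12, -8]
R3 ← R3 + R1: [0, 6, 7, 2]
R5 ← R5 + (1/2)·R1: [0, -13/2, -9, -5]
R3 ← R3 + (3/4)·R2: [0, 0, -2, -4]
R4 ← R4 − (5/8)·R2: [0, 0, 1/2, 1]
R5 ← R5 − (13/16)·R2: [0, 0, 3/4, 3/2]
R4 ← R4 + (1/4)·R3: [0, 0, 0, 0]
R5 ← R5 + (3/8)·R3: [0, 0, 0, 0]
Echelon form has 3 nonzero rows, so rank(C) = 3.
The rank gives the maximum number of linearly independent columns: 3.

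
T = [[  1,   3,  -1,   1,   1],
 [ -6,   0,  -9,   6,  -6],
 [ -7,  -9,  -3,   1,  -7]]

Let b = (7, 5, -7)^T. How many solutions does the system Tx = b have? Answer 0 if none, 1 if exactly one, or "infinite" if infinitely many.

Row reduce the augmented matrix [T | b].
R2 ← R2 + (6)·R1: [0, 18, -15, 12, 0, 47]
R3 ← R3 + (7)·R1: [0, 12, -10, 8, 0, 42]
R3 ← R3 − (2/3)·R2: [0, 0, 0, 0, 0, 32/3]
The echelon form has 3 nonzero rows; the last pivot sits in the augmented column, so rank(T) = 2 but rank([T|b]) = 3.
Since the ranks differ, the system is inconsistent.
It has no solutions.

0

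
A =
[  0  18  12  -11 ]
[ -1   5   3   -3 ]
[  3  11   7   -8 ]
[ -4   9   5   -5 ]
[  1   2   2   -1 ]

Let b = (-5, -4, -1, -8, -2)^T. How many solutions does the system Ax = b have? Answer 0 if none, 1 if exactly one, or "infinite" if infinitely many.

0

Row reduce the augmented matrix [A | b].
Swap R1 ↔ R2
R3 ← R3 + (3)·R1: [0, 26, 16, -17, -13]
R4 ← R4 − (4)·R1: [0, -11, -7, 7, 8]
R5 ← R5 + R1: [0, 7, 5, -4, -6]
R3 ← R3 − (13/9)·R2: [0, 0, -4/3, -10/9, -52/9]
R4 ← R4 + (11/18)·R2: [0, 0, 1/3, 5/18, 89/18]
R5 ← R5 − (7/18)·R2: [0, 0, 1/3, 5/18, -73/18]
R4 ← R4 + (1/4)·R3: [0, 0, 0, 0, 7/2]
R5 ← R5 + (1/4)·R3: [0, 0, 0, 0, -11/2]
R5 ← R5 + (11/7)·R4: [0, 0, 0, 0, 0]
The echelon form has 4 nonzero rows; the last pivot sits in the augmented column, so rank(A) = 3 but rank([A|b]) = 4.
Since the ranks differ, the system is inconsistent.
It has no solutions.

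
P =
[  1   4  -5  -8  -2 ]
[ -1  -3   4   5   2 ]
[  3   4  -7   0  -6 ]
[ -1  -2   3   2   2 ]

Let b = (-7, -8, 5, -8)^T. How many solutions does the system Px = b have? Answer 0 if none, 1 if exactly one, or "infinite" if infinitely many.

Row reduce the augmented matrix [P | b].
R2 ← R2 + R1: [0, 1, -1, -3, 0, -15]
R3 ← R3 − (3)·R1: [0, -8, 8, 24, 0, 26]
R4 ← R4 + R1: [0, 2, -2, -6, 0, -15]
R3 ← R3 + (8)·R2: [0, 0, 0, 0, 0, -94]
R4 ← R4 − (2)·R2: [0, 0, 0, 0, 0, 15]
R4 ← R4 + (15/94)·R3: [0, 0, 0, 0, 0, 0]
The echelon form has 3 nonzero rows; the last pivot sits in the augmented column, so rank(P) = 2 but rank([P|b]) = 3.
Since the ranks differ, the system is inconsistent.
It has no solutions.

0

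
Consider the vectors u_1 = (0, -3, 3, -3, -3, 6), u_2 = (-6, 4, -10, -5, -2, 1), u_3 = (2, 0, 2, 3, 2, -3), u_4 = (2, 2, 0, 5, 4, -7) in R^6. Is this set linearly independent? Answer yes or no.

no

Form the matrix with these vectors as rows and row reduce.
Swap R1 ↔ R2
R3 ← R3 + (1/3)·R1: [0, 4/3, -4/3, 4/3, 4/3, -8/3]
R4 ← R4 + (1/3)·R1: [0, 10/3, -10/3, 10/3, 10/3, -20/3]
R3 ← R3 + (4/9)·R2: [0, 0, 0, 0, 0, 0]
R4 ← R4 + (10/9)·R2: [0, 0, 0, 0, 0, 0]
2 nonzero rows, so the 4 vectors span a space of dimension 2.
Since 2 < 4, the vectors are linearly dependent.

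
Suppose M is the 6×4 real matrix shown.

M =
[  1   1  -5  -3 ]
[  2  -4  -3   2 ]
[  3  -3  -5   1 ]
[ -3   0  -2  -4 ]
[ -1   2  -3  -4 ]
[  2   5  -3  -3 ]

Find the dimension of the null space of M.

Row reduce to echelon form.
R2 ← R2 − (2)·R1: [0, -6, 7, 8]
R3 ← R3 − (3)·R1: [0, -6, 10, 10]
R4 ← R4 + (3)·R1: [0, 3, -17, -13]
R5 ← R5 + R1: [0, 3, -8, -7]
R6 ← R6 − (2)·R1: [0, 3, 7, 3]
R3 ← R3 − R2: [0, 0, 3, 2]
R4 ← R4 + (1/2)·R2: [0, 0, -27/2, -9]
R5 ← R5 + (1/2)·R2: [0, 0, -9/2, -3]
R6 ← R6 + (1/2)·R2: [0, 0, 21/2, 7]
R4 ← R4 + (9/2)·R3: [0, 0, 0, 0]
R5 ← R5 + (3/2)·R3: [0, 0, 0, 0]
R6 ← R6 − (7/2)·R3: [0, 0, 0, 0]
3 nonzero rows, so rank(M) = 3.
M has 4 columns; by rank–nullity, nullity = 4 − 3 = 1.

1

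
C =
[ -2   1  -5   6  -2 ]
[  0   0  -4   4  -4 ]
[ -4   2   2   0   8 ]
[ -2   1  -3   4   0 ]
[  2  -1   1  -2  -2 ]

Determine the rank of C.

Row reduce to echelon form.
R3 ← R3 − (2)·R1: [0, 0, 12, -12, 12]
R4 ← R4 − R1: [0, 0, 2, -2, 2]
R5 ← R5 + R1: [0, 0, -4, 4, -4]
R3 ← R3 + (3)·R2: [0, 0, 0, 0, 0]
R4 ← R4 + (1/2)·R2: [0, 0, 0, 0, 0]
R5 ← R5 − R2: [0, 0, 0, 0, 0]
Echelon form has 2 nonzero rows, so rank(C) = 2.

2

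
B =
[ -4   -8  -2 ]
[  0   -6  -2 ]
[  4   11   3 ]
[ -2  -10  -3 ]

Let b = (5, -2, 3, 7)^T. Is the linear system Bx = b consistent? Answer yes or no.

no

Row reduce the augmented matrix [B | b].
R3 ← R3 + R1: [0, 3, 1, 8]
R4 ← R4 − (1/2)·R1: [0, -6, -2, 9/2]
R3 ← R3 + (1/2)·R2: [0, 0, 0, 7]
R4 ← R4 − R2: [0, 0, 0, 13/2]
R4 ← R4 − (13/14)·R3: [0, 0, 0, 0]
The echelon form has 3 nonzero rows; the last pivot sits in the augmented column, so rank(B) = 2 but rank([B|b]) = 3.
Since the ranks differ, the system is inconsistent.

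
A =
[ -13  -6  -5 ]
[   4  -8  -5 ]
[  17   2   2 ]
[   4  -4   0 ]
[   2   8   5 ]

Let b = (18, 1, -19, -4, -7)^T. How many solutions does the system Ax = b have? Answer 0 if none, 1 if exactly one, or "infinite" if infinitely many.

Row reduce the augmented matrix [A | b].
R2 ← R2 + (4/13)·R1: [0, -128/13, -85/13, 85/13]
R3 ← R3 + (17/13)·R1: [0, -76/13, -59/13, 59/13]
R4 ← R4 + (4/13)·R1: [0, -76/13, -20/13, 20/13]
R5 ← R5 + (2/13)·R1: [0, 92/13, 55/13, -55/13]
R3 ← R3 − (19/32)·R2: [0, 0, -21/32, 21/32]
R4 ← R4 − (19/32)·R2: [0, 0, 75/32, -75/32]
R5 ← R5 + (23/32)·R2: [0, 0, -15/32, 15/32]
R4 ← R4 + (25/7)·R3: [0, 0, 0, 0]
R5 ← R5 − (5/7)·R3: [0, 0, 0, 0]
The echelon form has 3 nonzero rows, and every pivot lies in the first 3 columns, so rank(A) = rank([A|b]) = 3.
The system is consistent.
rank = 3 = number of unknowns, so the solution is unique.

1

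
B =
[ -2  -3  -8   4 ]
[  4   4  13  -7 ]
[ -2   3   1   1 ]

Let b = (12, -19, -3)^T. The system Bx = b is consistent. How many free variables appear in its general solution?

2

Row reduce the augmented matrix [B | b].
R2 ← R2 + (2)·R1: [0, -2, -3, 1, 5]
R3 ← R3 − R1: [0, 6, 9, -3, -15]
R3 ← R3 + (3)·R2: [0, 0, 0, 0, 0]
The echelon form has 2 nonzero rows, and every pivot lies in the first 4 columns, so rank(B) = rank([B|b]) = 2.
The system is consistent.
Free variables = (unknowns) − (rank) = 4 − 2 = 2.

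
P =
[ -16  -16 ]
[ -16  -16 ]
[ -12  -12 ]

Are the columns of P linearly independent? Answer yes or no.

Row reduce P to echelon form.
R2 ← R2 − R1: [0, 0]
R3 ← R3 − (3/4)·R1: [0, 0]
1 pivot among 2 columns.
Only 1 < 2 pivot columns, so the columns are linearly dependent.

no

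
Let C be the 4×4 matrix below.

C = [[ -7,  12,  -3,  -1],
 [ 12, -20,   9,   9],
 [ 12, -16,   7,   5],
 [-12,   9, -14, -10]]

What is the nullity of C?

0

Row reduce to echelon form.
R2 ← R2 + (12/7)·R1: [0, 4/7, 27/7, 51/7]
R3 ← R3 + (12/7)·R1: [0, 32/7, 13/7, 23/7]
R4 ← R4 − (12/7)·R1: [0, -81/7, -62/7, -58/7]
R3 ← R3 − (8)·R2: [0, 0, -29, -55]
R4 ← R4 + (81/4)·R2: [0, 0, 277/4, 557/4]
R4 ← R4 + (277/116)·R3: [0, 0, 0, 459/58]
4 nonzero rows, so rank(C) = 4.
C has 4 columns; by rank–nullity, nullity = 4 − 4 = 0.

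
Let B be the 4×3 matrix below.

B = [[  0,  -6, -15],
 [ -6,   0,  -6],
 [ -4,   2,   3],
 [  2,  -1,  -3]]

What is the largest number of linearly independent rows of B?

3

Row reduce to echelon form.
Swap R1 ↔ R2
R3 ← R3 − (2/3)·R1: [0, 2, 7]
R4 ← R4 + (1/3)·R1: [0, -1, -5]
R3 ← R3 + (1/3)·R2: [0, 0, 2]
R4 ← R4 − (1/6)·R2: [0, 0, -5/2]
R4 ← R4 + (5/4)·R3: [0, 0, 0]
Echelon form has 3 nonzero rows, so rank(B) = 3.
The rank gives the maximum number of linearly independent rows: 3.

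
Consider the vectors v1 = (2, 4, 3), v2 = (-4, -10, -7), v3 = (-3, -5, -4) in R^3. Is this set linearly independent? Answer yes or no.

Form the matrix with these vectors as rows and row reduce.
R2 ← R2 + (2)·R1: [0, -2, -1]
R3 ← R3 + (3/2)·R1: [0, 1, 1/2]
R3 ← R3 + (1/2)·R2: [0, 0, 0]
2 nonzero rows, so the 3 vectors span a space of dimension 2.
Since 2 < 3, the vectors are linearly dependent.

no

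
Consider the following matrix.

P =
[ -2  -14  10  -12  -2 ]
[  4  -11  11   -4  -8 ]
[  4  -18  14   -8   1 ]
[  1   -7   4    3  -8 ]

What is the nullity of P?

1

Row reduce to echelon form.
R2 ← R2 + (2)·R1: [0, -39, 31, -28, -12]
R3 ← R3 + (2)·R1: [0, -46, 34, -32, -3]
R4 ← R4 + (1/2)·R1: [0, -14, 9, -3, -9]
R3 ← R3 − (46/39)·R2: [0, 0, -100/39, 40/39, 145/13]
R4 ← R4 − (14/39)·R2: [0, 0, -83/39, 275/39, -61/13]
R4 ← R4 − (83/100)·R3: [0, 0, 0, 31/5, -279/20]
4 nonzero rows, so rank(P) = 4.
P has 5 columns; by rank–nullity, nullity = 5 − 4 = 1.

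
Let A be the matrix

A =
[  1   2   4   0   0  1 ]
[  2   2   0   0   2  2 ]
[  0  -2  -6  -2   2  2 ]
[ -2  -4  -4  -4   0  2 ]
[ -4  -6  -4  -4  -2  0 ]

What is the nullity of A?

Row reduce to echelon form.
R2 ← R2 − (2)·R1: [0, -2, -8, 0, 2, 0]
R4 ← R4 + (2)·R1: [0, 0, 4, -4, 0, 4]
R5 ← R5 + (4)·R1: [0, 2, 12, -4, -2, 4]
R3 ← R3 − R2: [0, 0, 2, -2, 0, 2]
R5 ← R5 + R2: [0, 0, 4, -4, 0, 4]
R4 ← R4 − (2)·R3: [0, 0, 0, 0, 0, 0]
R5 ← R5 − (2)·R3: [0, 0, 0, 0, 0, 0]
3 nonzero rows, so rank(A) = 3.
A has 6 columns; by rank–nullity, nullity = 6 − 3 = 3.

3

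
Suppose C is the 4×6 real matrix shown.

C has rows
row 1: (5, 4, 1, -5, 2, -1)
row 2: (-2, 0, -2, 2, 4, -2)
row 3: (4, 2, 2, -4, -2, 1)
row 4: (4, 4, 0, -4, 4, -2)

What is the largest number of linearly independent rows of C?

2

Row reduce to echelon form.
R2 ← R2 + (2/5)·R1: [0, 8/5, -8/5, 0, 24/5, -12/5]
R3 ← R3 − (4/5)·R1: [0, -6/5, 6/5, 0, -18/5, 9/5]
R4 ← R4 − (4/5)·R1: [0, 4/5, -4/5, 0, 12/5, -6/5]
R3 ← R3 + (3/4)·R2: [0, 0, 0, 0, 0, 0]
R4 ← R4 − (1/2)·R2: [0, 0, 0, 0, 0, 0]
Echelon form has 2 nonzero rows, so rank(C) = 2.
The rank gives the maximum number of linearly independent rows: 2.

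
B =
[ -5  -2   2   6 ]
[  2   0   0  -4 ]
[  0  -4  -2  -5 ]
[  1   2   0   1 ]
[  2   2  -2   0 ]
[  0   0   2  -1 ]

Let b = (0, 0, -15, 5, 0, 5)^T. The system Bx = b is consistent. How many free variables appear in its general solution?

1

Row reduce the augmented matrix [B | b].
R2 ← R2 + (2/5)·R1: [0, -4/5, 4/5, -8/5, 0]
R4 ← R4 + (1/5)·R1: [0, 8/5, 2/5, 11/5, 5]
R5 ← R5 + (2/5)·R1: [0, 6/5, -6/5, 12/5, 0]
R3 ← R3 − (5)·R2: [0, 0, -6, 3, -15]
R4 ← R4 + (2)·R2: [0, 0, 2, -1, 5]
R5 ← R5 + (3/2)·R2: [0, 0, 0, 0, 0]
R4 ← R4 + (1/3)·R3: [0, 0, 0, 0, 0]
R6 ← R6 + (1/3)·R3: [0, 0, 0, 0, 0]
The echelon form has 3 nonzero rows, and every pivot lies in the first 4 columns, so rank(B) = rank([B|b]) = 3.
The system is consistent.
Free variables = (unknowns) − (rank) = 4 − 3 = 1.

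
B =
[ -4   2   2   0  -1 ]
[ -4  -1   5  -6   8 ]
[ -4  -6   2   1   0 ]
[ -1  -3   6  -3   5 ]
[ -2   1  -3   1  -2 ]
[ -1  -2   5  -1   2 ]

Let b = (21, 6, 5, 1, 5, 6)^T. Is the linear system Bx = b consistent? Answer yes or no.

yes

Row reduce the augmented matrix [B | b].
R2 ← R2 − R1: [0, -3, 3, -6, 9, -15]
R3 ← R3 − R1: [0, -8, 0, 1, 1, -16]
R4 ← R4 − (1/4)·R1: [0, -7/2, 11/2, -3, 21/4, -17/4]
R5 ← R5 − (1/2)·R1: [0, 0, -4, 1, -3/2, -11/2]
R6 ← R6 − (1/4)·R1: [0, -5/2, 9/2, -1, 9/4, 3/4]
R3 ← R3 − (8/3)·R2: [0, 0, -8, 17, -23, 24]
R4 ← R4 − (7/6)·R2: [0, 0, 2, 4, -21/4, 53/4]
R6 ← R6 − (5/6)·R2: [0, 0, 2, 4, -21/4, 53/4]
R4 ← R4 + (1/4)·R3: [0, 0, 0, 33/4, -11, 77/4]
R5 ← R5 − (1/2)·R3: [0, 0, 0, -15/2, 10, -35/2]
R6 ← R6 + (1/4)·R3: [0, 0, 0, 33/4, -11, 77/4]
R5 ← R5 + (10/11)·R4: [0, 0, 0, 0, 0, 0]
R6 ← R6 − R4: [0, 0, 0, 0, 0, 0]
The echelon form has 4 nonzero rows, and every pivot lies in the first 5 columns, so rank(B) = rank([B|b]) = 4.
The system is consistent.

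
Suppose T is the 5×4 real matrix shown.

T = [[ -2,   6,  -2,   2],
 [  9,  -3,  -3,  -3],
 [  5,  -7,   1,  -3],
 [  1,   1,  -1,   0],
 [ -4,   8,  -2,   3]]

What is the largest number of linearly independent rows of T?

2

Row reduce to echelon form.
R2 ← R2 + (9/2)·R1: [0, 24, -12, 6]
R3 ← R3 + (5/2)·R1: [0, 8, -4, 2]
R4 ← R4 + (1/2)·R1: [0, 4, -2, 1]
R5 ← R5 − (2)·R1: [0, -4, 2, -1]
R3 ← R3 − (1/3)·R2: [0, 0, 0, 0]
R4 ← R4 − (1/6)·R2: [0, 0, 0, 0]
R5 ← R5 + (1/6)·R2: [0, 0, 0, 0]
Echelon form has 2 nonzero rows, so rank(T) = 2.
The rank gives the maximum number of linearly independent rows: 2.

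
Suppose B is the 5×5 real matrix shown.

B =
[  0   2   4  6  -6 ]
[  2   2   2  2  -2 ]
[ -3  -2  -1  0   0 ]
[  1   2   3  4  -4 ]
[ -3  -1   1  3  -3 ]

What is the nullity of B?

Row reduce to echelon form.
Swap R1 ↔ R2
R3 ← R3 + (3/2)·R1: [0, 1, 2, 3, -3]
R4 ← R4 − (1/2)·R1: [0, 1, 2, 3, -3]
R5 ← R5 + (3/2)·R1: [0, 2, 4, 6, -6]
R3 ← R3 − (1/2)·R2: [0, 0, 0, 0, 0]
R4 ← R4 − (1/2)·R2: [0, 0, 0, 0, 0]
R5 ← R5 − R2: [0, 0, 0, 0, 0]
2 nonzero rows, so rank(B) = 2.
B has 5 columns; by rank–nullity, nullity = 5 − 2 = 3.

3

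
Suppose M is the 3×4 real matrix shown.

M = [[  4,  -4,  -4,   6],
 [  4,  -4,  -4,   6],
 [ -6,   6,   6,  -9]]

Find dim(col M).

Row reduce to echelon form.
R2 ← R2 − R1: [0, 0, 0, 0]
R3 ← R3 + (3/2)·R1: [0, 0, 0, 0]
Echelon form has 1 nonzero row, so rank(M) = 1.
The column space has dimension equal to the rank: 1.

1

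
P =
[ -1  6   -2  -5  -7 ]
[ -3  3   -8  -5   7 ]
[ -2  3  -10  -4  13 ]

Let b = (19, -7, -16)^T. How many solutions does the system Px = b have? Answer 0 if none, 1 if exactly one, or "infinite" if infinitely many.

Row reduce the augmented matrix [P | b].
R2 ← R2 − (3)·R1: [0, -15, -2, 10, 28, -64]
R3 ← R3 − (2)·R1: [0, -9, -6, 6, 27, -54]
R3 ← R3 − (3/5)·R2: [0, 0, -24/5, 0, 51/5, -78/5]
The echelon form has 3 nonzero rows, and every pivot lies in the first 5 columns, so rank(P) = rank([P|b]) = 3.
The system is consistent.
rank = 3 < 5 unknowns, so there are infinitely many solutions.

infinite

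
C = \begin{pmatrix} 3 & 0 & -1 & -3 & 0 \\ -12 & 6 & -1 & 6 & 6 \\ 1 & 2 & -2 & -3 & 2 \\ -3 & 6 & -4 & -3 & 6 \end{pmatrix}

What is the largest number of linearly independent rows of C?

2

Row reduce to echelon form.
R2 ← R2 + (4)·R1: [0, 6, -5, -6, 6]
R3 ← R3 − (1/3)·R1: [0, 2, -5/3, -2, 2]
R4 ← R4 + R1: [0, 6, -5, -6, 6]
R3 ← R3 − (1/3)·R2: [0, 0, 0, 0, 0]
R4 ← R4 − R2: [0, 0, 0, 0, 0]
Echelon form has 2 nonzero rows, so rank(C) = 2.
The rank gives the maximum number of linearly independent rows: 2.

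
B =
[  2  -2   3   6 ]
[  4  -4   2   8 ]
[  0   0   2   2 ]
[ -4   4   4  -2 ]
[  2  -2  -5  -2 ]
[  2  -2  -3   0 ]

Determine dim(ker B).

Row reduce to echelon form.
R2 ← R2 − (2)·R1: [0, 0, -4, -4]
R4 ← R4 + (2)·R1: [0, 0, 10, 10]
R5 ← R5 − R1: [0, 0, -8, -8]
R6 ← R6 − R1: [0, 0, -6, -6]
R3 ← R3 + (1/2)·R2: [0, 0, 0, 0]
R4 ← R4 + (5/2)·R2: [0, 0, 0, 0]
R5 ← R5 − (2)·R2: [0, 0, 0, 0]
R6 ← R6 − (3/2)·R2: [0, 0, 0, 0]
2 nonzero rows, so rank(B) = 2.
B has 4 columns; by rank–nullity, nullity = 4 − 2 = 2.

2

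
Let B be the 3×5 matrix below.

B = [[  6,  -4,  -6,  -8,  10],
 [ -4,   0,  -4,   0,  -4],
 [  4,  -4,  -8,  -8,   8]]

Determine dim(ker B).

3

Row reduce to echelon form.
R2 ← R2 + (2/3)·R1: [0, -8/3, -8, -16/3, 8/3]
R3 ← R3 − (2/3)·R1: [0, -4/3, -4, -8/3, 4/3]
R3 ← R3 − (1/2)·R2: [0, 0, 0, 0, 0]
2 nonzero rows, so rank(B) = 2.
B has 5 columns; by rank–nullity, nullity = 5 − 2 = 3.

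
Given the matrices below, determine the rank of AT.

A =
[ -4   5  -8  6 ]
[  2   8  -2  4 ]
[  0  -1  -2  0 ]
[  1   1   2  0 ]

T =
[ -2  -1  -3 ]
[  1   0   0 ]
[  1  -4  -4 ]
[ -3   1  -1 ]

First compute AT:
[[-13,  42,  38],
 [-10,  10,  -2],
 [ -3,   8,   8],
 [  1,  -9, -11]]
Now row reduce the product.
R2 ← R2 − (10/13)·R1: [0, -290/13, -406/13]
R3 ← R3 − (3/13)·R1: [0, -22/13, -10/13]
R4 ← R4 + (1/13)·R1: [0, -75/13, -105/13]
R3 ← R3 − (11/145)·R2: [0, 0, 8/5]
R4 ← R4 − (15/58)·R2: [0, 0, 0]
3 nonzero rows, so rank(AT) = 3.

3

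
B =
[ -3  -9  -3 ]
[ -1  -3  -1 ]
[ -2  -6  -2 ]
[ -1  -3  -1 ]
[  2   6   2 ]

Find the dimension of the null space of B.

Row reduce to echelon form.
R2 ← R2 − (1/3)·R1: [0, 0, 0]
R3 ← R3 − (2/3)·R1: [0, 0, 0]
R4 ← R4 − (1/3)·R1: [0, 0, 0]
R5 ← R5 + (2/3)·R1: [0, 0, 0]
1 nonzero row, so rank(B) = 1.
B has 3 columns; by rank–nullity, nullity = 3 − 1 = 2.

2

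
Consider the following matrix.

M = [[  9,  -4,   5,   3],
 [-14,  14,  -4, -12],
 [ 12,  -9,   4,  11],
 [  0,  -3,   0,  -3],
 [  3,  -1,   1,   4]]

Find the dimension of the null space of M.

1

Row reduce to echelon form.
R2 ← R2 + (14/9)·R1: [0, 70/9, 34/9, -22/3]
R3 ← R3 − (4/3)·R1: [0, -11/3, -8/3, 7]
R5 ← R5 − (1/3)·R1: [0, 1/3, -2/3, 3]
R3 ← R3 + (33/70)·R2: [0, 0, -31/35, 124/35]
R4 ← R4 + (27/70)·R2: [0, 0, 51/35, -204/35]
R5 ← R5 − (3/70)·R2: [0, 0, -29/35, 116/35]
R4 ← R4 + (51/31)·R3: [0, 0, 0, 0]
R5 ← R5 − (29/31)·R3: [0, 0, 0, 0]
3 nonzero rows, so rank(M) = 3.
M has 4 columns; by rank–nullity, nullity = 4 − 3 = 1.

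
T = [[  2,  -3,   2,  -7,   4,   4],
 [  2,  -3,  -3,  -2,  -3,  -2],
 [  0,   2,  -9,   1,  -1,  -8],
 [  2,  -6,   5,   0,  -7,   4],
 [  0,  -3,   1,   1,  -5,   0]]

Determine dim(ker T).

2

Row reduce to echelon form.
R2 ← R2 − R1: [0, 0, -5, 5, -7, -6]
R4 ← R4 − R1: [0, -3, 3, 7, -11, 0]
Swap R2 ↔ R3
R4 ← R4 + (3/2)·R2: [0, 0, -21/2, 17/2, -25/2, -12]
R5 ← R5 + (3/2)·R2: [0, 0, -25/2, 5/2, -13/2, -12]
R4 ← R4 − (21/10)·R3: [0, 0, 0, -2, 11/5, 3/5]
R5 ← R5 − (5/2)·R3: [0, 0, 0, -10, 11, 3]
R5 ← R5 − (5)·R4: [0, 0, 0, 0, 0, 0]
4 nonzero rows, so rank(T) = 4.
T has 6 columns; by rank–nullity, nullity = 6 − 4 = 2.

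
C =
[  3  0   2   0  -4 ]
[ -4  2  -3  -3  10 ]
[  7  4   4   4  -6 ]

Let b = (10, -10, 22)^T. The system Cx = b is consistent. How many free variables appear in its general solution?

Row reduce the augmented matrix [C | b].
R2 ← R2 + (4/3)·R1: [0, 2, -1/3, -3, 14/3, 10/3]
R3 ← R3 − (7/3)·R1: [0, 4, -2/3, 4, 10/3, -4/3]
R3 ← R3 − (2)·R2: [0, 0, 0, 10, -6, -8]
The echelon form has 3 nonzero rows, and every pivot lies in the first 5 columns, so rank(C) = rank([C|b]) = 3.
The system is consistent.
Free variables = (unknowns) − (rank) = 5 − 3 = 2.

2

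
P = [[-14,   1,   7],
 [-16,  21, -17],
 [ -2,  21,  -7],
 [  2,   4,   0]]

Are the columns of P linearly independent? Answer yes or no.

yes

Row reduce P to echelon form.
R2 ← R2 − (8/7)·R1: [0, 139/7, -25]
R3 ← R3 − (1/7)·R1: [0, 146/7, -8]
R4 ← R4 + (1/7)·R1: [0, 29/7, 1]
R3 ← R3 − (146/139)·R2: [0, 0, 2538/139]
R4 ← R4 − (29/139)·R2: [0, 0, 864/139]
R4 ← R4 − (16/47)·R3: [0, 0, 0]
3 pivots among 3 columns.
Every column is a pivot column, so the columns are linearly independent.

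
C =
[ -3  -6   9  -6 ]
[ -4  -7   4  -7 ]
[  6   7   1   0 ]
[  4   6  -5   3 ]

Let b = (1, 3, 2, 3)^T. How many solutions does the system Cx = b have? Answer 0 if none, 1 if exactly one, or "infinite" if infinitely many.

Row reduce the augmented matrix [C | b].
R2 ← R2 − (4/3)·R1: [0, 1, -8, 1, 5/3]
R3 ← R3 + (2)·R1: [0, -5, 19, -12, 4]
R4 ← R4 + (4/3)·R1: [0, -2, 7, -5, 13/3]
R3 ← R3 + (5)·R2: [0, 0, -21, -7, 37/3]
R4 ← R4 + (2)·R2: [0, 0, -9, -3, 23/3]
R4 ← R4 − (3/7)·R3: [0, 0, 0, 0, 50/21]
The echelon form has 4 nonzero rows; the last pivot sits in the augmented column, so rank(C) = 3 but rank([C|b]) = 4.
Since the ranks differ, the system is inconsistent.
It has no solutions.

0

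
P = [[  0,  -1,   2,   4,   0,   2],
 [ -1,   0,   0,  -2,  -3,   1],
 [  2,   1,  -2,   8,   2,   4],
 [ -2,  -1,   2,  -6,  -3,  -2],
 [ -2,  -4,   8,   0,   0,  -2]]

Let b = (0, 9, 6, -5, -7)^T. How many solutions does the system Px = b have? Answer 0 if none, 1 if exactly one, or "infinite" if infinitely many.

Row reduce the augmented matrix [P | b].
Swap R1 ↔ R2
R3 ← R3 + (2)·R1: [0, 1, -2, 4, -4, 6, 24]
R4 ← R4 − (2)·R1: [0, -1, 2, -2, 3, -4, -23]
R5 ← R5 − (2)·R1: [0, -4, 8, 4, 6, -4, -25]
R3 ← R3 + R2: [0, 0, 0, 8, -4, 8, 24]
R4 ← R4 − R2: [0, 0, 0, -6, 3, -6, -23]
R5 ← R5 − (4)·R2: [0, 0, 0, -12, 6, -12, -25]
R4 ← R4 + (3/4)·R3: [0, 0, 0, 0, 0, 0, -5]
R5 ← R5 + (3/2)·R3: [0, 0, 0, 0, 0, 0, 11]
R5 ← R5 + (11/5)·R4: [0, 0, 0, 0, 0, 0, 0]
The echelon form has 4 nonzero rows; the last pivot sits in the augmented column, so rank(P) = 3 but rank([P|b]) = 4.
Since the ranks differ, the system is inconsistent.
It has no solutions.

0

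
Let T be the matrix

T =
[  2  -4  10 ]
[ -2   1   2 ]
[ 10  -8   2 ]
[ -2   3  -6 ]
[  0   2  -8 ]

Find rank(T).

2

Row reduce to echelon form.
R2 ← R2 + R1: [0, -3, 12]
R3 ← R3 − (5)·R1: [0, 12, -48]
R4 ← R4 + R1: [0, -1, 4]
R3 ← R3 + (4)·R2: [0, 0, 0]
R4 ← R4 − (1/3)·R2: [0, 0, 0]
R5 ← R5 + (2/3)·R2: [0, 0, 0]
Echelon form has 2 nonzero rows, so rank(T) = 2.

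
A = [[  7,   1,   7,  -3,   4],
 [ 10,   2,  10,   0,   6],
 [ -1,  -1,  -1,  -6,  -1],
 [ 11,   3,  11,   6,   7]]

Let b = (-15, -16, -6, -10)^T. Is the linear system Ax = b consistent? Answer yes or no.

yes

Row reduce the augmented matrix [A | b].
R2 ← R2 − (10/7)·R1: [0, 4/7, 0, 30/7, 2/7, 38/7]
R3 ← R3 + (1/7)·R1: [0, -6/7, 0, -45/7, -3/7, -57/7]
R4 ← R4 − (11/7)·R1: [0, 10/7, 0, 75/7, 5/7, 95/7]
R3 ← R3 + (3/2)·R2: [0, 0, 0, 0, 0, 0]
R4 ← R4 − (5/2)·R2: [0, 0, 0, 0, 0, 0]
The echelon form has 2 nonzero rows, and every pivot lies in the first 5 columns, so rank(A) = rank([A|b]) = 2.
The system is consistent.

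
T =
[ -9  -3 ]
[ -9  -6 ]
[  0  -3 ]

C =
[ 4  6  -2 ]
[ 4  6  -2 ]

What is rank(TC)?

First compute TC:
[[-48, -72,  24],
 [-60, -90,  30],
 [-12, -18,   6]]
Now row reduce the product.
R2 ← R2 − (5/4)·R1: [0, 0, 0]
R3 ← R3 − (1/4)·R1: [0, 0, 0]
1 nonzero row, so rank(TC) = 1.

1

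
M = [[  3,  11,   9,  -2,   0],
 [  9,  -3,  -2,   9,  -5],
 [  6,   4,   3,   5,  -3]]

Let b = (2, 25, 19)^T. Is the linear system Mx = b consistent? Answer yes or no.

Row reduce the augmented matrix [M | b].
R2 ← R2 − (3)·R1: [0, -36, -29, 15, -5, 19]
R3 ← R3 − (2)·R1: [0, -18, -15, 9, -3, 15]
R3 ← R3 − (1/2)·R2: [0, 0, -1/2, 3/2, -1/2, 11/2]
The echelon form has 3 nonzero rows, and every pivot lies in the first 5 columns, so rank(M) = rank([M|b]) = 3.
The system is consistent.

yes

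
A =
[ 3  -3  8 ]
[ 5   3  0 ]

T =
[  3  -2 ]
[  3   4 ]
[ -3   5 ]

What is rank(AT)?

2

First compute AT:
[[-24,  22],
 [ 24,   2]]
Now row reduce the product.
R2 ← R2 + R1: [0, 24]
2 nonzero rows, so rank(AT) = 2.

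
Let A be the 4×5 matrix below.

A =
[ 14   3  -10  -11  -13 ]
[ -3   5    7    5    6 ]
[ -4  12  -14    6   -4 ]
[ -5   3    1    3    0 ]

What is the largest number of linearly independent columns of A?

Row reduce to echelon form.
R2 ← R2 + (3/14)·R1: [0, 79/14, 34/7, 37/14, 45/14]
R3 ← R3 + (2/7)·R1: [0, 90/7, -118/7, 20/7, -54/7]
R4 ← R4 + (5/14)·R1: [0, 57/14, -18/7, -13/14, -65/14]
R3 ← R3 − (180/79)·R2: [0, 0, -2206/79, -250/79, -1188/79]
R4 ← R4 − (57/79)·R2: [0, 0, -480/79, -224/79, -550/79]
R4 ← R4 − (240/1103)·R3: [0, 0, 0, -2368/1103, -4070/1103]
Echelon form has 4 nonzero rows, so rank(A) = 4.
The rank gives the maximum number of linearly independent columns: 4.

4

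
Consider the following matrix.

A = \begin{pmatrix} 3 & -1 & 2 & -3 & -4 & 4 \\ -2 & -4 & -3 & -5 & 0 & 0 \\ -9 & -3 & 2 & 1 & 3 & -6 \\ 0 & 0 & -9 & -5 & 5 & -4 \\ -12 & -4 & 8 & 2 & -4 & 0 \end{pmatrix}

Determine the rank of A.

Row reduce to echelon form.
R2 ← R2 + (2/3)·R1: [0, -14/3, -5/3, -7, -8/3, 8/3]
R3 ← R3 + (3)·R1: [0, -6, 8, -8, -9, 6]
R5 ← R5 + (4)·R1: [0, -8, 16, -10, -20, 16]
R3 ← R3 − (9/7)·R2: [0, 0, 71/7, 1, -39/7, 18/7]
R5 ← R5 − (12/7)·R2: [0, 0, 132/7, 2, -108/7, 80/7]
R4 ← R4 + (63/71)·R3: [0, 0, 0, -292/71, 4/71, -122/71]
R5 ← R5 − (132/71)·R3: [0, 0, 0, 10/71, -360/71, 472/71]
R5 ← R5 + (5/146)·R4: [0, 0, 0, 0, -370/73, 481/73]
Echelon form has 5 nonzero rows, so rank(A) = 5.

5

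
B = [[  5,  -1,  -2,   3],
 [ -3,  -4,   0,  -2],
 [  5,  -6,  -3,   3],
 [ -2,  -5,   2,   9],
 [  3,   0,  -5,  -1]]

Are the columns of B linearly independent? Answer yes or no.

yes

Row reduce B to echelon form.
R2 ← R2 + (3/5)·R1: [0, -23/5, -6/5, -1/5]
R3 ← R3 − R1: [0, -5, -1, 0]
R4 ← R4 + (2/5)·R1: [0, -27/5, 6/5, 51/5]
R5 ← R5 − (3/5)·R1: [0, 3/5, -19/5, -14/5]
R3 ← R3 − (25/23)·R2: [0, 0, 7/23, 5/23]
R4 ← R4 − (27/23)·R2: [0, 0, 60/23, 240/23]
R5 ← R5 + (3/23)·R2: [0, 0, -91/23, -65/23]
R4 ← R4 − (60/7)·R3: [0, 0, 0, 60/7]
R5 ← R5 + (13)·R3: [0, 0, 0, 0]
4 pivots among 4 columns.
Every column is a pivot column, so the columns are linearly independent.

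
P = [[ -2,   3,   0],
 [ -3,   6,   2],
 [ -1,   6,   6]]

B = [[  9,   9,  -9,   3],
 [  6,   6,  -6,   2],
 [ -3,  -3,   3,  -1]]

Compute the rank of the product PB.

First compute PB:
[[  0,   0,   0,   0],
 [  3,   3,  -3,   1],
 [  9,   9,  -9,   3]]
Now row reduce the product.
Swap R1 ↔ R2
R3 ← R3 − (3)·R1: [0, 0, 0, 0]
1 nonzero row, so rank(PB) = 1.

1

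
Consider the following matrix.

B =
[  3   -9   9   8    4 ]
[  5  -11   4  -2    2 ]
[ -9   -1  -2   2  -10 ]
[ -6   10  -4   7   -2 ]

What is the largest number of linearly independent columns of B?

Row reduce to echelon form.
R2 ← R2 − (5/3)·R1: [0, 4, -11, -46/3, -14/3]
R3 ← R3 + (3)·R1: [0, -28, 25, 26, 2]
R4 ← R4 + (2)·R1: [0, -8, 14, 23, 6]
R3 ← R3 + (7)·R2: [0, 0, -52, -244/3, -92/3]
R4 ← R4 + (2)·R2: [0, 0, -8, -23/3, -10/3]
R4 ← R4 − (2/13)·R3: [0, 0, 0, 63/13, 18/13]
Echelon form has 4 nonzero rows, so rank(B) = 4.
The rank gives the maximum number of linearly independent columns: 4.

4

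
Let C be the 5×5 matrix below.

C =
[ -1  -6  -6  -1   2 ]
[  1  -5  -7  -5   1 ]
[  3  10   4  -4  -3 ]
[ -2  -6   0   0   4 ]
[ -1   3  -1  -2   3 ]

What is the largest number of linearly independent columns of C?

5

Row reduce to echelon form.
R2 ← R2 + R1: [0, -11, -13, -6, 3]
R3 ← R3 + (3)·R1: [0, -8, -14, -7, 3]
R4 ← R4 − (2)·R1: [0, 6, 12, 2, 0]
R5 ← R5 − R1: [0, 9, 5, -1, 1]
R3 ← R3 − (8/11)·R2: [0, 0, -50/11, -29/11, 9/11]
R4 ← R4 + (6/11)·R2: [0, 0, 54/11, -14/11, 18/11]
R5 ← R5 + (9/11)·R2: [0, 0, -62/11, -65/11, 38/11]
R4 ← R4 + (27/25)·R3: [0, 0, 0, -103/25, 63/25]
R5 ← R5 − (31/25)·R3: [0, 0, 0, -66/25, 61/25]
R5 ← R5 − (66/103)·R4: [0, 0, 0, 0, 85/103]
Echelon form has 5 nonzero rows, so rank(C) = 5.
The rank gives the maximum number of linearly independent columns: 5.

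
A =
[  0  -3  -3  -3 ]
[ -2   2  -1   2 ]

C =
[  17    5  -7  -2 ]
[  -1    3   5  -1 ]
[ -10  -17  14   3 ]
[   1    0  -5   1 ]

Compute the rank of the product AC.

2

First compute AC:
[[ 30,  42, -42,  -9],
 [-24,  13,   0,   1]]
Now row reduce the product.
R2 ← R2 + (4/5)·R1: [0, 233/5, -168/5, -31/5]
2 nonzero rows, so rank(AC) = 2.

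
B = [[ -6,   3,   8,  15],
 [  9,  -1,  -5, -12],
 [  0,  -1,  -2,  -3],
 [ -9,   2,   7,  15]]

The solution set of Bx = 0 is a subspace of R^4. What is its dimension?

2

Row reduce to echelon form.
R2 ← R2 + (3/2)·R1: [0, 7/2, 7, 21/2]
R4 ← R4 − (3/2)·R1: [0, -5/2, -5, -15/2]
R3 ← R3 + (2/7)·R2: [0, 0, 0, 0]
R4 ← R4 + (5/7)·R2: [0, 0, 0, 0]
2 nonzero rows, so rank(B) = 2.
B has 4 columns; by rank–nullity, nullity = 4 − 2 = 2.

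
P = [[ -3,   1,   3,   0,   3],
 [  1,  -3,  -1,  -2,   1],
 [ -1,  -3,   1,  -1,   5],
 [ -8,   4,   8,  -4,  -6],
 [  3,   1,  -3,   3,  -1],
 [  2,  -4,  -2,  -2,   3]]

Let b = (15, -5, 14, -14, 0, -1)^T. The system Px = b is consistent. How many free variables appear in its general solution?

1

Row reduce the augmented matrix [P | b].
R2 ← R2 + (1/3)·R1: [0, -8/3, 0, -2, 2, 0]
R3 ← R3 − (1/3)·R1: [0, -10/3, 0, -1, 4, 9]
R4 ← R4 − (8/3)·R1: [0, 4/3, 0, -4, -14, -54]
R5 ← R5 + R1: [0, 2, 0, 3, 2, 15]
R6 ← R6 + (2/3)·R1: [0, -10/3, 0, -2, 5, 9]
R3 ← R3 − (5/4)·R2: [0, 0, 0, 3/2, 3/2, 9]
R4 ← R4 + (1/2)·R2: [0, 0, 0, -5, -13, -54]
R5 ← R5 + (3/4)·R2: [0, 0, 0, 3/2, 7/2, 15]
R6 ← R6 − (5/4)·R2: [0, 0, 0, 1/2, 5/2, 9]
R4 ← R4 + (10/3)·R3: [0, 0, 0, 0, -8, -24]
R5 ← R5 − R3: [0, 0, 0, 0, 2, 6]
R6 ← R6 − (1/3)·R3: [0, 0, 0, 0, 2, 6]
R5 ← R5 + (1/4)·R4: [0, 0, 0, 0, 0, 0]
R6 ← R6 + (1/4)·R4: [0, 0, 0, 0, 0, 0]
The echelon form has 4 nonzero rows, and every pivot lies in the first 5 columns, so rank(P) = rank([P|b]) = 4.
The system is consistent.
Free variables = (unknowns) − (rank) = 5 − 4 = 1.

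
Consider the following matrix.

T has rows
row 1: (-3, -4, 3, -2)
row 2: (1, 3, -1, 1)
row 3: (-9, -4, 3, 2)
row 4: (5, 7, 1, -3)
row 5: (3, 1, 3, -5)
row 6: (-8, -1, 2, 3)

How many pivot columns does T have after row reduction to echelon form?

3

Row reduce to echelon form.
R2 ← R2 + (1/3)·R1: [0, 5/3, 0, 1/3]
R3 ← R3 − (3)·R1: [0, 8, -6, 8]
R4 ← R4 + (5/3)·R1: [0, 1/3, 6, -19/3]
R5 ← R5 + R1: [0, -3, 6, -7]
R6 ← R6 − (8/3)·R1: [0, 29/3, -6, 25/3]
R3 ← R3 − (24/5)·R2: [0, 0, -6, 32/5]
R4 ← R4 − (1/5)·R2: [0, 0, 6, -32/5]
R5 ← R5 + (9/5)·R2: [0, 0, 6, -32/5]
R6 ← R6 − (29/5)·R2: [0, 0, -6, 32/5]
R4 ← R4 + R3: [0, 0, 0, 0]
R5 ← R5 + R3: [0, 0, 0, 0]
R6 ← R6 − R3: [0, 0, 0, 0]
Echelon form has 3 nonzero rows, so rank(T) = 3.
Each nonzero row contributes one pivot column: 3 pivot columns.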